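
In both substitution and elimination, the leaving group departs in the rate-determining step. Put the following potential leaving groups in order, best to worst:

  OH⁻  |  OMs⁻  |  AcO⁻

OMs⁻ > AcO⁻ > OH⁻

The more stable X⁻ (or X) is on its own — i.e. the weaker a base it is — the better a leaving group it makes.
OMs⁻: pKₐ(CH₃SO₃H (MsOH)) ≈ -1.9
AcO⁻: pKₐ(CH₃COOH) ≈ 4.8
OH⁻: pKₐ(H₂O) ≈ 15.7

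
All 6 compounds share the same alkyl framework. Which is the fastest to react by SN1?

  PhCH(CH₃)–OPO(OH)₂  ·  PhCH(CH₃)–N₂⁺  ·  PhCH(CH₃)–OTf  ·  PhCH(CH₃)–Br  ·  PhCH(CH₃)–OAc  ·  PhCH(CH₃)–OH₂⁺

PhCH(CH₃)–N₂⁺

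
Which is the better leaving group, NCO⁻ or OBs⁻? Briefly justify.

OBs⁻ is the better leaving group.
pKₐ(p-BrC₆H₄SO₃H) ≈ -2.8 versus pKₐ(HOCN) ≈ 3.5: OBs⁻ is the much weaker base.
Arenesulfonate with a p-bromo substituent.

OBs⁻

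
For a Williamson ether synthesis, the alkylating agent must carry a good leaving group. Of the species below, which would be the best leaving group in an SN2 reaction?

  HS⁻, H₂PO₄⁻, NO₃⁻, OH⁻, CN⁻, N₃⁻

NO₃⁻

NO₃⁻: pKₐ(HNO₃) ≈ -1.3
H₂PO₄⁻: pKₐ(H₃PO₄) ≈ 2.1
N₃⁻: pKₐ(HN₃) ≈ 4.7
HS⁻: pKₐ(H₂S) ≈ 7
CN⁻: pKₐ(HCN) ≈ 9.2
OH⁻: pKₐ(H₂O) ≈ 15.7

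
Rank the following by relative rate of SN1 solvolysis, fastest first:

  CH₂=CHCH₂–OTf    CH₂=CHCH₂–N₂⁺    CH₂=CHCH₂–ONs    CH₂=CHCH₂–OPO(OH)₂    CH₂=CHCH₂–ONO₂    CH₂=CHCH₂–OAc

CH₂=CHCH₂–N₂⁺ > CH₂=CHCH₂–OTf > CH₂=CHCH₂–ONs > CH₂=CHCH₂–ONO₂ > CH₂=CHCH₂–OPO(OH)₂ > CH₂=CHCH₂–OAc

Identical carbon frameworks mean the comparison reduces to leaving-group quality.
Leaving-group ability tracks the stability of the departed species; conjugate-acid pKₐ is the usual yardstick (lower pKₐ → better LG).
CH₂=CHCH₂–N₂⁺ loses N₂: no meaningful conjugate acid; N₂ departs as an exceptionally stable neutral molecule
CH₂=CHCH₂–OTf loses OTf⁻: pKₐ(CF₃SO₃H (triflic acid)) ≈ -14
CH₂=CHCH₂–ONs loses ONs⁻: pKₐ(p-O₂NC₆H₄SO₃H) ≈ -3.5
CH₂=CHCH₂–ONO₂ loses NO₃⁻: pKₐ(HNO₃) ≈ -1.3
CH₂=CHCH₂–OPO(OH)₂ loses H₂PO₄⁻: pKₐ(H₃PO₄) ≈ 2.1
CH₂=CHCH₂–OAc loses AcO⁻: pKₐ(CH₃COOH) ≈ 4.8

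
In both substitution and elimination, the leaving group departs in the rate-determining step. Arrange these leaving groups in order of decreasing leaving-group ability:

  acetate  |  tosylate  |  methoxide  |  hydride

A good leaving group is a weak base: the lower the pKₐ of its conjugate acid, the more readily it departs.
tosylate: pKₐ(p-CH₃C₆H₄SO₃H (TsOH)) ≈ -2.8
acetate: pKₐ(CH₃COOH) ≈ 4.8
methoxide: pKₐ(CH₃OH) ≈ 15.5
hydride: pKₐ(H₂) ≈ 36

tosylate > acetate > methoxide > hydride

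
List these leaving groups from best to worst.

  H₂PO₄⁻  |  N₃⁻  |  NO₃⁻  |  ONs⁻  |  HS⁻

ONs⁻ > NO₃⁻ > H₂PO₄⁻ > N₃⁻ > HS⁻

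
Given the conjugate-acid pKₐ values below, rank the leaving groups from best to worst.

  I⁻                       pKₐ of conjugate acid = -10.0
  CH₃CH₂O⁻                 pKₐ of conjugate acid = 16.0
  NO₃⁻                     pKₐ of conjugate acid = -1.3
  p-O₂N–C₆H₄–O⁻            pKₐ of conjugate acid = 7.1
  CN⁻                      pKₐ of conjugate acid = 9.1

I⁻ > NO₃⁻ > p-O₂N–C₆H₄–O⁻ > CN⁻ > CH₃CH₂O⁻

Lower conjugate-acid pKₐ ⇒ weaker base ⇒ better leaving group.
Sorting by the given values: I⁻ (-10.0), NO₃⁻ (-1.3), p-O₂N–C₆H₄–O⁻ (7.1), CN⁻ (9.1), CH₃CH₂O⁻ (16.0).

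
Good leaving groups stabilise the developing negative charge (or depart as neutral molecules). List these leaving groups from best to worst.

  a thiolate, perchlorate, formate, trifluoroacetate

perchlorate > trifluoroacetate > formate > a thiolate

Rank by basicity of the departing species: weakest base leaves most easily.
perchlorate: pKₐ(HClO₄) ≈ -10
trifluoroacetate: pKₐ(CF₃COOH) ≈ 0.2
formate: pKₐ(HCOOH) ≈ 3.8 — resonance-stabilised carboxylate
a thiolate: pKₐ(RSH (a thiol)) ≈ 10.5 — moderately basic; rarely leaves without activation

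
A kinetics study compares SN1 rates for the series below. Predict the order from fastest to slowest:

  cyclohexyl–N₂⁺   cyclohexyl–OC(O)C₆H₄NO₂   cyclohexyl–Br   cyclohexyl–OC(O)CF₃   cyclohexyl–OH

With the same alkyl group throughout, only the leaving group differentiates the rates.
Rank by basicity of the departing species: weakest base leaves most easily.
cyclohexyl–N₂⁺ loses N₂: no meaningful conjugate acid; N₂ departs as an exceptionally stable neutral molecule
cyclohexyl–Br loses Br⁻: pKₐ(HBr) ≈ -9
cyclohexyl–OC(O)CF₃ loses CF₃COO⁻: pKₐ(CF₃COOH) ≈ 0.2
cyclohexyl–OC(O)C₆H₄NO₂ loses p-O₂N–C₆H₄–COO⁻: pKₐ(p-nitrobenzoic acid) ≈ 3.4
cyclohexyl–OH loses OH⁻: pKₐ(H₂O) ≈ 15.7

cyclohexyl–N₂⁺ > cyclohexyl–Br > cyclohexyl–OC(O)CF₃ > cyclohexyl–OC(O)C₆H₄NO₂ > cyclohexyl–OH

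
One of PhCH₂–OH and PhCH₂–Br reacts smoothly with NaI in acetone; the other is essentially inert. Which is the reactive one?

PhCH₂–Br

From PhCH₂–OH the departing group would be OH⁻ (pKₐ(H₂O) ≈ 15.7). Strong base; essentially never leaves without prior activation.
From PhCH₂–Br the leaving group is Br⁻ (pKₐ(HBr) ≈ -9). Weak base; good leaving group.
(In practice PhCH₂–Br is made from PhCH₂–OH by treatment with PBr₃, replacing the hydroxyl with bromide.)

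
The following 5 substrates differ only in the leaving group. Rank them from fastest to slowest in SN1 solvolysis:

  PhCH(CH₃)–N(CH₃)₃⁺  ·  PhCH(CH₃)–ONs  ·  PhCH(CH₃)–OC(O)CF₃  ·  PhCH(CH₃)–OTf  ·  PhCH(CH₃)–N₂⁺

Same R in every case — rank the leaving groups.
Leaving-group ability tracks the stability of the departed species; conjugate-acid pKₐ is the usual yardstick (lower pKₐ → better LG).
PhCH(CH₃)–N₂⁺ loses N₂: no meaningful conjugate acid; N₂ departs as an exceptionally stable neutral molecule
PhCH(CH₃)–OTf loses OTf⁻: pKₐ(CF₃SO₃H (triflic acid)) ≈ -14
PhCH(CH₃)–ONs loses ONs⁻: pKₐ(p-O₂NC₆H₄SO₃H) ≈ -3.5
PhCH(CH₃)–OC(O)CF₃ loses CF₃COO⁻: pKₐ(CF₃COOH) ≈ 0.2
PhCH(CH₃)–N(CH₃)₃⁺ loses NR'₃: pKₐ(R'₃NH⁺) ≈ 10.7

PhCH(CH₃)–N₂⁺ > PhCH(CH₃)–OTf > PhCH(CH₃)–ONs > PhCH(CH₃)–OC(O)CF₃ > PhCH(CH₃)–N(CH₃)₃⁺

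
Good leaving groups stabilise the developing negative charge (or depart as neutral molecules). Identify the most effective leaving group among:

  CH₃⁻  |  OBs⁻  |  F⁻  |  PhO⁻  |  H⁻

Leaving-group ability tracks the stability of the departed species; conjugate-acid pKₐ is the usual yardstick (lower pKₐ → better LG).
OBs⁻: pKₐ(p-BrC₆H₄SO₃H) ≈ -2.8
F⁻: pKₐ(HF) ≈ 3.2
PhO⁻: pKₐ(C₆H₅OH (phenol)) ≈ 10
H⁻: pKₐ(H₂) ≈ 36
CH₃⁻: pKₐ(CH₄) ≈ 48

OBs⁻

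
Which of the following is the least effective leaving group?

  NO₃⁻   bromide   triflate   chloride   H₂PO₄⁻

H₂PO₄⁻

Leaving-group ability tracks the stability of the departed species; conjugate-acid pKₐ is the usual yardstick (lower pKₐ → better LG).
triflate: pKₐ(CF₃SO₃H (triflic acid)) ≈ -14
bromide: pKₐ(HBr) ≈ -9
chloride: pKₐ(HCl) ≈ -7
NO₃⁻: pKₐ(HNO₃) ≈ -1.3
H₂PO₄⁻: pKₐ(H₃PO₄) ≈ 2.1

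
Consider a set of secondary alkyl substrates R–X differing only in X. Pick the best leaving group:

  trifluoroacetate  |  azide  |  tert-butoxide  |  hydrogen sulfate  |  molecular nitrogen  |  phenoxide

Rank by basicity of the departing species: weakest base leaves most easily.
molecular nitrogen: no meaningful conjugate acid; N₂ departs as an exceptionally stable neutral molecule
hydrogen sulfate: pKₐ(H₂SO₄) ≈ -3
trifluoroacetate: pKₐ(CF₃COOH) ≈ 0.2
azide: pKₐ(HN₃) ≈ 4.7
phenoxide: pKₐ(C₆H₅OH (phenol)) ≈ 10
tert-butoxide: pKₐ(t-BuOH) ≈ 18

molecular nitrogen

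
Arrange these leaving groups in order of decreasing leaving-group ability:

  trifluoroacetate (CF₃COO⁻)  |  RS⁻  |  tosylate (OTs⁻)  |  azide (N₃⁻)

tosylate (OTs⁻): pKₐ(p-CH₃C₆H₄SO₃H (TsOH)) ≈ -2.8
trifluoroacetate (CF₃COO⁻): pKₐ(CF₃COOH) ≈ 0.2 — strongly electron-withdrawing CF₃ stabilises the carboxylate
azide (N₃⁻): pKₐ(HN₃) ≈ 4.7 — linear, resonance-stabilised
RS⁻: pKₐ(RSH (a thiol)) ≈ 10.5 — moderately basic; rarely leaves without activation

tosylate (OTs⁻) > trifluoroacetate (CF₃COO⁻) > azide (N₃⁻) > RS⁻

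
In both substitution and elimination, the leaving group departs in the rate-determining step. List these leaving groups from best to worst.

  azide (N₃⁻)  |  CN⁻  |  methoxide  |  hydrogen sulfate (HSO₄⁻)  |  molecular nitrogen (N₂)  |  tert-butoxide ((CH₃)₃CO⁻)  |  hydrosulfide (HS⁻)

Leaving-group ability tracks the stability of the departed species; conjugate-acid pKₐ is the usual yardstick (lower pKₐ → better LG).
molecular nitrogen (N₂): no meaningful conjugate acid; N₂ departs as an exceptionally stable neutral molecule
hydrogen sulfate (HSO₄⁻): pKₐ(H₂SO₄) ≈ -3 — conjugate base of a strong mineral acid
azide (N₃⁻): pKₐ(HN₃) ≈ 4.7 — linear, resonance-stabilised
hydrosulfide (HS⁻): pKₐ(H₂S) ≈ 7 — larger and more polarisable than the oxygen analogue
CN⁻: pKₐ(HCN) ≈ 9.2
methoxide: pKₐ(CH₃OH) ≈ 15.5 — strong base; alkoxides do not leave unassisted
tert-butoxide ((CH₃)₃CO⁻): pKₐ(t-BuOH) ≈ 18 — bulky, strongly basic alkoxide

molecular nitrogen (N₂) > hydrogen sulfate (HSO₄⁻) > azide (N₃⁻) > hydrosulfide (HS⁻) > CN⁻ > methoxide > tert-butoxide ((CH₃)₃CO⁻)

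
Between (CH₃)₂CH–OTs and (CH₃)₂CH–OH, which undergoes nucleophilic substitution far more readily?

From (CH₃)₂CH–OH the departing group would be OH⁻ (pKₐ(H₂O) ≈ 15.7). Strong base; essentially never leaves without prior activation.
From (CH₃)₂CH–OTs the leaving group is OTs⁻ (pKₐ(p-CH₃C₆H₄SO₃H (TsOH)) ≈ -2.8). Resonance-delocalised arenesulfonate.
(In practice (CH₃)₂CH–OTs is made from (CH₃)₂CH–OH by treatment with TsCl / pyridine, converting the hydroxyl into a tosylate.)

(CH₃)₂CH–OTs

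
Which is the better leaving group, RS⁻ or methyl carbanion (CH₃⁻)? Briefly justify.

RS⁻ is the better leaving group.
pKₐ(RSH (a thiol)) ≈ 10.5 versus pKₐ(CH₄) ≈ 48: RS⁻ is the much weaker base.
Moderately basic; rarely leaves without activation.

RS⁻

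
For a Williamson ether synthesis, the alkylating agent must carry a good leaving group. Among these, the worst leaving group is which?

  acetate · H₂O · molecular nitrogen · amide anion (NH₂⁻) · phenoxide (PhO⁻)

Leaving-group ability tracks the stability of the departed species; conjugate-acid pKₐ is the usual yardstick (lower pKₐ → better LG).
molecular nitrogen: no meaningful conjugate acid; N₂ departs as an exceptionally stable neutral molecule
H₂O: pKₐ(H₃O⁺) ≈ -1.7
acetate: pKₐ(CH₃COOH) ≈ 4.8
phenoxide (PhO⁻): pKₐ(C₆H₅OH (phenol)) ≈ 10
amide anion (NH₂⁻): pKₐ(NH₃) ≈ 38

amide anion (NH₂⁻)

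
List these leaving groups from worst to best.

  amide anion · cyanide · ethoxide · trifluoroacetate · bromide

Rank by basicity of the departing species: weakest base leaves most easily.
bromide: pKₐ(HBr) ≈ -9
trifluoroacetate: pKₐ(CF₃COOH) ≈ 0.2
cyanide: pKₐ(HCN) ≈ 9.2
ethoxide: pKₐ(CH₃CH₂OH) ≈ 16
amide anion: pKₐ(NH₃) ≈ 38
Listed from poorest to best leaving group as asked.

amide anion < ethoxide < cyanide < trifluoroacetate < bromide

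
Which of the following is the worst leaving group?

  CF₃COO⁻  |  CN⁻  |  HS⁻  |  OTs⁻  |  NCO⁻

CN⁻

OTs⁻: pKₐ(p-CH₃C₆H₄SO₃H (TsOH)) ≈ -2.8
CF₃COO⁻: pKₐ(CF₃COOH) ≈ 0.2
NCO⁻: pKₐ(HOCN) ≈ 3.5
HS⁻: pKₐ(H₂S) ≈ 7
CN⁻: pKₐ(HCN) ≈ 9.2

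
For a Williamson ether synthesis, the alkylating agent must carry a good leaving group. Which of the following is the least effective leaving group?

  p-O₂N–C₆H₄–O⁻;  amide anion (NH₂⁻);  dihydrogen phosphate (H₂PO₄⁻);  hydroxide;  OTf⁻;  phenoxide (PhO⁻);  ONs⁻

Rank by basicity of the departing species: weakest base leaves most easily.
OTf⁻: pKₐ(CF₃SO₃H (triflic acid)) ≈ -14
ONs⁻: pKₐ(p-O₂NC₆H₄SO₃H) ≈ -3.5
dihydrogen phosphate (H₂PO₄⁻): pKₐ(H₃PO₄) ≈ 2.1
p-O₂N–C₆H₄–O⁻: pKₐ(p-nitrophenol) ≈ 7.2
phenoxide (PhO⁻): pKₐ(C₆H₅OH (phenol)) ≈ 10
hydroxide: pKₐ(H₂O) ≈ 15.7
amide anion (NH₂⁻): pKₐ(NH₃) ≈ 38

amide anion (NH₂⁻)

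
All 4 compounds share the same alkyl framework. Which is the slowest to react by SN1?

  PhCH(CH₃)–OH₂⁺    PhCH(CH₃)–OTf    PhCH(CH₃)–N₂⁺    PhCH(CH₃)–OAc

The skeletons are identical, so relative rate is governed entirely by leaving-group ability.
A good leaving group is a weak base: the lower the pKₐ of its conjugate acid, the more readily it departs.
PhCH(CH₃)–N₂⁺ loses N₂: no meaningful conjugate acid; N₂ departs as an exceptionally stable neutral molecule
PhCH(CH₃)–OTf loses OTf⁻: pKₐ(CF₃SO₃H (triflic acid)) ≈ -14
PhCH(CH₃)–OH₂⁺ loses H₂O: pKₐ(H₃O⁺) ≈ -1.7
PhCH(CH₃)–OAc loses AcO⁻: pKₐ(CH₃COOH) ≈ 4.8

PhCH(CH₃)–OAc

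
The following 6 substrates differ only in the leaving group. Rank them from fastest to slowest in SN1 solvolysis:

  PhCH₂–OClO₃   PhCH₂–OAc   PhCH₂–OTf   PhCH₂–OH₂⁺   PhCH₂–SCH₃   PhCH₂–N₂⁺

Same R in every case — rank the leaving groups.
Rank by basicity of the departing species: weakest base leaves most easily.
PhCH₂–N₂⁺ loses N₂: no meaningful conjugate acid; N₂ departs as an exceptionally stable neutral molecule
PhCH₂–OTf loses OTf⁻: pKₐ(CF₃SO₃H (triflic acid)) ≈ -14
PhCH₂–OClO₃ loses ClO₄⁻: pKₐ(HClO₄) ≈ -10
PhCH₂–OH₂⁺ loses H₂O: pKₐ(H₃O⁺) ≈ -1.7
PhCH₂–OAc loses AcO⁻: pKₐ(CH₃COOH) ≈ 4.8
PhCH₂–SCH₃ loses RS⁻: pKₐ(RSH (a thiol)) ≈ 10.5

PhCH₂–N₂⁺ > PhCH₂–OTf > PhCH₂–OClO₃ > PhCH₂–OH₂⁺ > PhCH₂–OAc > PhCH₂–SCH₃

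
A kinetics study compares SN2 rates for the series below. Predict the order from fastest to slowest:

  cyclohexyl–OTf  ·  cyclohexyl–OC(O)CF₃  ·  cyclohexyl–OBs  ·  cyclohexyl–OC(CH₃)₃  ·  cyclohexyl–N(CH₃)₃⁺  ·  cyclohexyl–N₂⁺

cyclohexyl–N₂⁺ > cyclohexyl–OTf > cyclohexyl–OBs > cyclohexyl–OC(O)CF₃ > cyclohexyl–N(CH₃)₃⁺ > cyclohexyl–OC(CH₃)₃

The skeletons are identical, so relative rate is governed entirely by leaving-group ability.
Leaving-group ability tracks the stability of the departed species; conjugate-acid pKₐ is the usual yardstick (lower pKₐ → better LG).
cyclohexyl–N₂⁺ loses N₂: no meaningful conjugate acid; N₂ departs as an exceptionally stable neutral molecule
cyclohexyl–OTf loses OTf⁻: pKₐ(CF₃SO₃H (triflic acid)) ≈ -14
cyclohexyl–OBs loses OBs⁻: pKₐ(p-BrC₆H₄SO₃H) ≈ -2.8
cyclohexyl–OC(O)CF₃ loses CF₃COO⁻: pKₐ(CF₃COOH) ≈ 0.2
cyclohexyl–N(CH₃)₃⁺ loses NR'₃: pKₐ(R'₃NH⁺) ≈ 10.7
cyclohexyl–OC(CH₃)₃ loses (CH₃)₃CO⁻: pKₐ(t-BuOH) ≈ 18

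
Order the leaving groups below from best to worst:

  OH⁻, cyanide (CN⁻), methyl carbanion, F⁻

F⁻ > cyanide (CN⁻) > OH⁻ > methyl carbanion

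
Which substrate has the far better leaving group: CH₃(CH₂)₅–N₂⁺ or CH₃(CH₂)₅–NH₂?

CH₃(CH₂)₅–N₂⁺

From CH₃(CH₂)₅–NH₂ the departing group would be NH₂⁻ (pKₐ(NH₃) ≈ 38). Extremely strong base; never a leaving group.
From CH₃(CH₂)₅–N₂⁺ the leaving group is N₂ (no meaningful conjugate acid; N₂ departs as an exceptionally stable neutral molecule).
(In practice CH₃(CH₂)₅–N₂⁺ is made from CH₃(CH₂)₅–NH₂ by diazotisation (NaNO₂ / HCl, 0 °C), generating a diazonium salt that expels N₂.)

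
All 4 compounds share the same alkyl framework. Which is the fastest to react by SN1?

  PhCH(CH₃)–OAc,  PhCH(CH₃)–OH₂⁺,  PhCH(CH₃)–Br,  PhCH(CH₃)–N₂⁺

PhCH(CH₃)–N₂⁺

Identical carbon frameworks mean the comparison reduces to leaving-group quality.
Leaving-group ability tracks the stability of the departed species; conjugate-acid pKₐ is the usual yardstick (lower pKₐ → better LG).
PhCH(CH₃)–N₂⁺ loses N₂: no meaningful conjugate acid; N₂ departs as an exceptionally stable neutral molecule
PhCH(CH₃)–Br loses Br⁻: pKₐ(HBr) ≈ -9
PhCH(CH₃)–OH₂⁺ loses H₂O: pKₐ(H₃O⁺) ≈ -1.7
PhCH(CH₃)–OAc loses AcO⁻: pKₐ(CH₃COOH) ≈ 4.8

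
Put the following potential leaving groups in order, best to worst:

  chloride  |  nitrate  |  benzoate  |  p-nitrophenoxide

chloride > nitrate > benzoate > p-nitrophenoxide

The more stable X⁻ (or X) is on its own — i.e. the weaker a base it is — the better a leaving group it makes.
chloride: pKₐ(HCl) ≈ -7
nitrate: pKₐ(HNO₃) ≈ -1.3 — resonance-delocalised over three oxygens
benzoate: pKₐ(C₆H₅COOH) ≈ 4.2
p-nitrophenoxide: pKₐ(p-nitrophenol) ≈ 7.2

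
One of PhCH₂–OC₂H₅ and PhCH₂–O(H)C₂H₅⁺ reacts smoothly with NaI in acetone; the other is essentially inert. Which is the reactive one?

From PhCH₂–OC₂H₅ the departing group would be CH₃CH₂O⁻ (pKₐ(CH₃CH₂OH) ≈ 16). Strong base; alkoxides do not leave unassisted.
From PhCH₂–O(H)C₂H₅⁺ the leaving group is R'OH (pKₐ(R'OH₂⁺) ≈ -2.4). Neutral; leaves from a protonated ether (an oxonium ion, R–O(H)R'⁺).
(In practice PhCH₂–O(H)C₂H₅⁺ is made from PhCH₂–OC₂H₅ by protonation with concentrated HBr, allowing neutral ethanol, rather than ethoxide, to depart.)

PhCH₂–O(H)C₂H₅⁺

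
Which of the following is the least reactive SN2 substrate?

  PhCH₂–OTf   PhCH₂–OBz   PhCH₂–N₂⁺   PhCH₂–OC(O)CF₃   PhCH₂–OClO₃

PhCH₂–OBz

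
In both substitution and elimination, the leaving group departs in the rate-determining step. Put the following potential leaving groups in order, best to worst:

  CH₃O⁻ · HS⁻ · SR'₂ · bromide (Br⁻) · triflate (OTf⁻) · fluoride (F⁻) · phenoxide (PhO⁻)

triflate (OTf⁻) > bromide (Br⁻) > SR'₂ > fluoride (F⁻) > HS⁻ > phenoxide (PhO⁻) > CH₃O⁻

Leaving-group ability tracks the stability of the departed species; conjugate-acid pKₐ is the usual yardstick (lower pKₐ → better LG).
triflate (OTf⁻): pKₐ(CF₃SO₃H (triflic acid)) ≈ -14 — charge spread over three oxygens and a CF₃ group; the premier leaving group in synthesis
bromide (Br⁻): pKₐ(HBr) ≈ -9
SR'₂: pKₐ(R'₂SH⁺) ≈ -7
fluoride (F⁻): pKₐ(HF) ≈ 3.2 — small and strongly basic; the poor halide leaving group
HS⁻: pKₐ(H₂S) ≈ 7 — larger and more polarisable than the oxygen analogue
phenoxide (PhO⁻): pKₐ(C₆H₅OH (phenol)) ≈ 10 — resonance into the ring helps, but still a poor LG
CH₃O⁻: pKₐ(CH₃OH) ≈ 15.5 — strong base; alkoxides do not leave unassisted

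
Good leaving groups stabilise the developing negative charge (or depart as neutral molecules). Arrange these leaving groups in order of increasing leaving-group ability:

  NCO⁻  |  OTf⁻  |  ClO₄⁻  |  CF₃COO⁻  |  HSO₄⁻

NCO⁻ < CF₃COO⁻ < HSO₄⁻ < ClO₄⁻ < OTf⁻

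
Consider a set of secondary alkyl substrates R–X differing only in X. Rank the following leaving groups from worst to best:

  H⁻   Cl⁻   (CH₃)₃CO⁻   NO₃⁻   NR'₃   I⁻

Rank by basicity of the departing species: weakest base leaves most easily.
I⁻: pKₐ(HI) ≈ -10 — large, highly polarisable; very weak base
Cl⁻: pKₐ(HCl) ≈ -7 — moderately weak base
NO₃⁻: pKₐ(HNO₃) ≈ -1.3
NR'₃: pKₐ(R'₃NH⁺) ≈ 10.7 — neutral but still a fairly strong base; Hofmann-elimination LG
(CH₃)₃CO⁻: pKₐ(t-BuOH) ≈ 18 — bulky, strongly basic alkoxide
H⁻: pKₐ(H₂) ≈ 36
Reversing gives the worst-to-best order requested.

H⁻ < (CH₃)₃CO⁻ < NR'₃ < NO₃⁻ < Cl⁻ < I⁻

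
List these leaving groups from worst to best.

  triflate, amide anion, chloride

amide anion < chloride < triflate

A good leaving group is a weak base: the lower the pKₐ of its conjugate acid, the more readily it departs.
triflate: pKₐ(CF₃SO₃H (triflic acid)) ≈ -14
chloride: pKₐ(HCl) ≈ -7 — moderately weak base
amide anion: pKₐ(NH₃) ≈ 38 — extremely strong base; never a leaving group
Listed from poorest to best leaving group as asked.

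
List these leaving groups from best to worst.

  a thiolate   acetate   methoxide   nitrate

Leaving-group ability tracks the stability of the departed species; conjugate-acid pKₐ is the usual yardstick (lower pKₐ → better LG).
nitrate: pKₐ(HNO₃) ≈ -1.3
acetate: pKₐ(CH₃COOH) ≈ 4.8
a thiolate: pKₐ(RSH (a thiol)) ≈ 10.5
methoxide: pKₐ(CH₃OH) ≈ 15.5

nitrate > acetate > a thiolate > methoxide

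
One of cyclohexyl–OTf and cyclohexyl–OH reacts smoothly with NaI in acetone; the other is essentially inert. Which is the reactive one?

cyclohexyl–OTf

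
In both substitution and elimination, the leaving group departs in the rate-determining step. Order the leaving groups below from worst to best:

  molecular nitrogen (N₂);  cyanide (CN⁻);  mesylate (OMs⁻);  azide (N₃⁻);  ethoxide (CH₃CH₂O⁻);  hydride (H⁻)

molecular nitrogen (N₂): no meaningful conjugate acid; N₂ departs as an exceptionally stable neutral molecule
mesylate (OMs⁻): pKₐ(CH₃SO₃H (MsOH)) ≈ -1.9
azide (N₃⁻): pKₐ(HN₃) ≈ 4.7 — linear, resonance-stabilised
cyanide (CN⁻): pKₐ(HCN) ≈ 9.2 — sp carbon stabilises the charge somewhat, but still a poor LG
ethoxide (CH₃CH₂O⁻): pKₐ(CH₃CH₂OH) ≈ 16
hydride (H⁻): pKₐ(H₂) ≈ 36
Listed from poorest to best leaving group as asked.

hydride (H⁻) < ethoxide (CH₃CH₂O⁻) < cyanide (CN⁻) < azide (N₃⁻) < mesylate (OMs⁻) < molecular nitrogen (N₂)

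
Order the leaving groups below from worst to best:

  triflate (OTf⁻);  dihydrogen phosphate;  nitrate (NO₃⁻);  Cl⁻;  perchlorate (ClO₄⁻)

The more stable X⁻ (or X) is on its own — i.e. the weaker a base it is — the better a leaving group it makes.
triflate (OTf⁻): pKₐ(CF₃SO₃H (triflic acid)) ≈ -14 — charge spread over three oxygens and a CF₃ group; the premier leaving group in synthesis
perchlorate (ClO₄⁻): pKₐ(HClO₄) ≈ -10
Cl⁻: pKₐ(HCl) ≈ -7
nitrate (NO₃⁻): pKₐ(HNO₃) ≈ -1.3
dihydrogen phosphate: pKₐ(H₃PO₄) ≈ 2.1
Listed from poorest to best leaving group as asked.

dihydrogen phosphate < nitrate (NO₃⁻) < Cl⁻ < perchlorate (ClO₄⁻) < triflate (OTf⁻)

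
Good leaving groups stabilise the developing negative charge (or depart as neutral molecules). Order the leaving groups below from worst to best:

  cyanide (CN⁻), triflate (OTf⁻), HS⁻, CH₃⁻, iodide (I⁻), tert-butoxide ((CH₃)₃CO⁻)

CH₃⁻ < tert-butoxide ((CH₃)₃CO⁻) < cyanide (CN⁻) < HS⁻ < iodide (I⁻) < triflate (OTf⁻)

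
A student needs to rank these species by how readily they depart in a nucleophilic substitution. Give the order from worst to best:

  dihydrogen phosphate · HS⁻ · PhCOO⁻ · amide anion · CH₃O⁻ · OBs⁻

amide anion < CH₃O⁻ < HS⁻ < PhCOO⁻ < dihydrogen phosphate < OBs⁻

The more stable X⁻ (or X) is on its own — i.e. the weaker a base it is — the better a leaving group it makes.
OBs⁻: pKₐ(p-BrC₆H₄SO₃H) ≈ -2.8
dihydrogen phosphate: pKₐ(H₃PO₄) ≈ 2.1
PhCOO⁻: pKₐ(C₆H₅COOH) ≈ 4.2
HS⁻: pKₐ(H₂S) ≈ 7
CH₃O⁻: pKₐ(CH₃OH) ≈ 15.5
amide anion: pKₐ(NH₃) ≈ 38
Listed from poorest to best leaving group as asked.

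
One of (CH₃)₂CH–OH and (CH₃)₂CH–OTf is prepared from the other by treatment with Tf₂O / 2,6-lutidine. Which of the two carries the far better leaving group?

From (CH₃)₂CH–OH the departing group would be OH⁻ (pKₐ(H₂O) ≈ 15.7). Strong base; essentially never leaves without prior activation.
From (CH₃)₂CH–OTf the leaving group is OTf⁻ (pKₐ(CF₃SO₃H (triflic acid)) ≈ -14). Charge spread over three oxygens and a CF₃ group; the premier leaving group in synthesis.
Treatment with Tf₂O / 2,6-lutidine works by converting the hydroxyl into a triflate, making (CH₃)₂CH–OTf enormously more reactive.

(CH₃)₂CH–OTf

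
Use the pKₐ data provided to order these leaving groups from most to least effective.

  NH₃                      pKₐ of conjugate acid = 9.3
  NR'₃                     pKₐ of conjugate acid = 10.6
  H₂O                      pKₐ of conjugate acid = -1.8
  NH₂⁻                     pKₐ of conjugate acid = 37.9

Lower conjugate-acid pKₐ ⇒ weaker base ⇒ better leaving group.
Sorting by the given values: H₂O (-1.8), NH₃ (9.3), NR'₃ (10.6), NH₂⁻ (37.9).

H₂O > NH₃ > NR'₃ > NH₂⁻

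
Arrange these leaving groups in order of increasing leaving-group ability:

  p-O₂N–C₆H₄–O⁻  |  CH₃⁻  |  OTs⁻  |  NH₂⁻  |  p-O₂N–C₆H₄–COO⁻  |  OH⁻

Leaving-group ability tracks the stability of the departed species; conjugate-acid pKₐ is the usual yardstick (lower pKₐ → better LG).
OTs⁻: pKₐ(p-CH₃C₆H₄SO₃H (TsOH)) ≈ -2.8
p-O₂N–C₆H₄–COO⁻: pKₐ(p-nitrobenzoic acid) ≈ 3.4 — electron-withdrawing nitro group stabilises the carboxylate
p-O₂N–C₆H₄–O⁻: pKₐ(p-nitrophenol) ≈ 7.2 — nitro group delocalises the charge; the classic chromogenic LG
OH⁻: pKₐ(H₂O) ≈ 15.7 — strong base; essentially never leaves without prior activation
NH₂⁻: pKₐ(NH₃) ≈ 38 — extremely strong base; never a leaving group
CH₃⁻: pKₐ(CH₄) ≈ 48 — unstabilised carbanion; the worst conceivable leaving group
Reversing gives the worst-to-best order requested.

CH₃⁻ < NH₂⁻ < OH⁻ < p-O₂N–C₆H₄–O⁻ < p-O₂N–C₆H₄–COO⁻ < OTs⁻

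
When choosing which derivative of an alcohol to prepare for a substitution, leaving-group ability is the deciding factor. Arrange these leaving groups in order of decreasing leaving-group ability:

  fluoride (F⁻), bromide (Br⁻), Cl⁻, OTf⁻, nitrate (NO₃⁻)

OTf⁻: pKₐ(CF₃SO₃H (triflic acid)) ≈ -14
bromide (Br⁻): pKₐ(HBr) ≈ -9
Cl⁻: pKₐ(HCl) ≈ -7
nitrate (NO₃⁻): pKₐ(HNO₃) ≈ -1.3
fluoride (F⁻): pKₐ(HF) ≈ 3.2

OTf⁻ > bromide (Br⁻) > Cl⁻ > nitrate (NO₃⁻) > fluoride (F⁻)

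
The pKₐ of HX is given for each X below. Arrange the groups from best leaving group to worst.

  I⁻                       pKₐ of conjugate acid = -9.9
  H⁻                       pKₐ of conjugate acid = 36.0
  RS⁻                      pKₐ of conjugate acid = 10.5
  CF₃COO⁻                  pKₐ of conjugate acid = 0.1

Lower conjugate-acid pKₐ ⇒ weaker base ⇒ better leaving group.
Sorting by the given values: I⁻ (-9.9), CF₃COO⁻ (0.1), RS⁻ (10.5), H⁻ (36.0).

I⁻ > CF₃COO⁻ > RS⁻ > H⁻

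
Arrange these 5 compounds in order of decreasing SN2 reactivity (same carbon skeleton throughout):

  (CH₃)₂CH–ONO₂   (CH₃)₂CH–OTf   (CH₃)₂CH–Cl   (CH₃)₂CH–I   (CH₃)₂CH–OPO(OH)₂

The skeletons are identical, so relative rate is governed entirely by leaving-group ability.
Rank by basicity of the departing species: weakest base leaves most easily.
(CH₃)₂CH–OTf loses OTf⁻: pKₐ(CF₃SO₃H (triflic acid)) ≈ -14
(CH₃)₂CH–I loses I⁻: pKₐ(HI) ≈ -10
(CH₃)₂CH–Cl loses Cl⁻: pKₐ(HCl) ≈ -7
(CH₃)₂CH–ONO₂ loses NO₃⁻: pKₐ(HNO₃) ≈ -1.3
(CH₃)₂CH–OPO(OH)₂ loses H₂PO₄⁻: pKₐ(H₃PO₄) ≈ 2.1

(CH₃)₂CH–OTf > (CH₃)₂CH–I > (CH₃)₂CH–Cl > (CH₃)₂CH–ONO₂ > (CH₃)₂CH–OPO(OH)₂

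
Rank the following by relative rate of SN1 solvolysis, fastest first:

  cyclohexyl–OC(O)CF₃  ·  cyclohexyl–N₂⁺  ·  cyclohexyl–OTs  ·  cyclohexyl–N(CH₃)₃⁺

Identical carbon frameworks mean the comparison reduces to leaving-group quality.
Rank by basicity of the departing species: weakest base leaves most easily.
cyclohexyl–N₂⁺ loses N₂: no meaningful conjugate acid; N₂ departs as an exceptionally stable neutral molecule
cyclohexyl–OTs loses OTs⁻: pKₐ(p-CH₃C₆H₄SO₃H (TsOH)) ≈ -2.8
cyclohexyl–OC(O)CF₃ loses CF₃COO⁻: pKₐ(CF₃COOH) ≈ 0.2
cyclohexyl–N(CH₃)₃⁺ loses NR'₃: pKₐ(R'₃NH⁺) ≈ 10.7

cyclohexyl–N₂⁺ > cyclohexyl–OTs > cyclohexyl–OC(O)CF₃ > cyclohexyl–N(CH₃)₃⁺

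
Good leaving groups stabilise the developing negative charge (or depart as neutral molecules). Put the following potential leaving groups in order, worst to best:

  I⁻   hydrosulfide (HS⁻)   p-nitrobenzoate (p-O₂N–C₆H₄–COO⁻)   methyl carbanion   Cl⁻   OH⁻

methyl carbanion < OH⁻ < hydrosulfide (HS⁻) < p-nitrobenzoate (p-O₂N–C₆H₄–COO⁻) < Cl⁻ < I⁻

The more stable X⁻ (or X) is on its own — i.e. the weaker a base it is — the better a leaving group it makes.
I⁻: pKₐ(HI) ≈ -10 — large, highly polarisable; very weak base
Cl⁻: pKₐ(HCl) ≈ -7 — moderately weak base
p-nitrobenzoate (p-O₂N–C₆H₄–COO⁻): pKₐ(p-nitrobenzoic acid) ≈ 3.4 — electron-withdrawing nitro group stabilises the carboxylate
hydrosulfide (HS⁻): pKₐ(H₂S) ≈ 7 — larger and more polarisable than the oxygen analogue
OH⁻: pKₐ(H₂O) ≈ 15.7
methyl carbanion: pKₐ(CH₄) ≈ 48
Listed from poorest to best leaving group as asked.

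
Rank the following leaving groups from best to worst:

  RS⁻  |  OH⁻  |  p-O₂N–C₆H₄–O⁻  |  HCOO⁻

HCOO⁻ > p-O₂N–C₆H₄–O⁻ > RS⁻ > OH⁻

Rank by basicity of the departing species: weakest base leaves most easily.
HCOO⁻: pKₐ(HCOOH) ≈ 3.8 — resonance-stabilised carboxylate
p-O₂N–C₆H₄–O⁻: pKₐ(p-nitrophenol) ≈ 7.2
RS⁻: pKₐ(RSH (a thiol)) ≈ 10.5 — moderately basic; rarely leaves without activation
OH⁻: pKₐ(H₂O) ≈ 15.7 — strong base; essentially never leaves without prior activation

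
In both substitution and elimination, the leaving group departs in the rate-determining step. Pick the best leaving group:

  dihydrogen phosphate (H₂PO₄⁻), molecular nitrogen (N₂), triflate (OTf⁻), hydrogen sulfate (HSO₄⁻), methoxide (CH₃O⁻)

molecular nitrogen (N₂)

Rank by basicity of the departing species: weakest base leaves most easily.
molecular nitrogen (N₂): no meaningful conjugate acid; N₂ departs as an exceptionally stable neutral molecule
triflate (OTf⁻): pKₐ(CF₃SO₃H (triflic acid)) ≈ -14
hydrogen sulfate (HSO₄⁻): pKₐ(H₂SO₄) ≈ -3
dihydrogen phosphate (H₂PO₄⁻): pKₐ(H₃PO₄) ≈ 2.1
methoxide (CH₃O⁻): pKₐ(CH₃OH) ≈ 15.5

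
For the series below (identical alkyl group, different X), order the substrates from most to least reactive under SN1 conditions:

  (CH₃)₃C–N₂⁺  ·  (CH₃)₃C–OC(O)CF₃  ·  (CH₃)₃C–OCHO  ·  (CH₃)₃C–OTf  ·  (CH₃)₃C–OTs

(CH₃)₃C–N₂⁺ > (CH₃)₃C–OTf > (CH₃)₃C–OTs > (CH₃)₃C–OC(O)CF₃ > (CH₃)₃C–OCHO

With the same alkyl group throughout, only the leaving group differentiates the rates.
A good leaving group is a weak base: the lower the pKₐ of its conjugate acid, the more readily it departs.
(CH₃)₃C–N₂⁺ loses N₂: no meaningful conjugate acid; N₂ departs as an exceptionally stable neutral molecule
(CH₃)₃C–OTf loses OTf⁻: pKₐ(CF₃SO₃H (triflic acid)) ≈ -14
(CH₃)₃C–OTs loses OTs⁻: pKₐ(p-CH₃C₆H₄SO₃H (TsOH)) ≈ -2.8
(CH₃)₃C–OC(O)CF₃ loses CF₃COO⁻: pKₐ(CF₃COOH) ≈ 0.2
(CH₃)₃C–OCHO loses HCOO⁻: pKₐ(HCOOH) ≈ 3.8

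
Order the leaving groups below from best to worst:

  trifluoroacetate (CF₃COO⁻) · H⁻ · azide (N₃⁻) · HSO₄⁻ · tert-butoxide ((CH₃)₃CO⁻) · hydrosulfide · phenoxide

The more stable X⁻ (or X) is on its own — i.e. the weaker a base it is — the better a leaving group it makes.
HSO₄⁻: pKₐ(H₂SO₄) ≈ -3 — conjugate base of a strong mineral acid
trifluoroacetate (CF₃COO⁻): pKₐ(CF₃COOH) ≈ 0.2
azide (N₃⁻): pKₐ(HN₃) ≈ 4.7 — linear, resonance-stabilised
hydrosulfide: pKₐ(H₂S) ≈ 7
phenoxide: pKₐ(C₆H₅OH (phenol)) ≈ 10 — resonance into the ring helps, but still a poor LG
tert-butoxide ((CH₃)₃CO⁻): pKₐ(t-BuOH) ≈ 18
H⁻: pKₐ(H₂) ≈ 36

HSO₄⁻ > trifluoroacetate (CF₃COO⁻) > azide (N₃⁻) > hydrosulfide > phenoxide > tert-butoxide ((CH₃)₃CO⁻) > H⁻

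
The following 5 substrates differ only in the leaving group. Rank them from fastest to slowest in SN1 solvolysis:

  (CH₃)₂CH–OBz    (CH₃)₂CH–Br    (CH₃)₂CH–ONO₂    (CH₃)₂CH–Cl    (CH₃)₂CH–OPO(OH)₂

(CH₃)₂CH–Br > (CH₃)₂CH–Cl > (CH₃)₂CH–ONO₂ > (CH₃)₂CH–OPO(OH)₂ > (CH₃)₂CH–OBz

With the same alkyl group throughout, only the leaving group differentiates the rates.
The more stable X⁻ (or X) is on its own — i.e. the weaker a base it is — the better a leaving group it makes.
(CH₃)₂CH–Br loses Br⁻: pKₐ(HBr) ≈ -9
(CH₃)₂CH–Cl loses Cl⁻: pKₐ(HCl) ≈ -7
(CH₃)₂CH–ONO₂ loses NO₃⁻: pKₐ(HNO₃) ≈ -1.3
(CH₃)₂CH–OPO(OH)₂ loses H₂PO₄⁻: pKₐ(H₃PO₄) ≈ 2.1
(CH₃)₂CH–OBz loses PhCOO⁻: pKₐ(C₆H₅COOH) ≈ 4.2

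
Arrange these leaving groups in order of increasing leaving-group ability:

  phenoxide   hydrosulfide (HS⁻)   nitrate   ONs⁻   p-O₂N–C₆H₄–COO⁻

A good leaving group is a weak base: the lower the pKₐ of its conjugate acid, the more readily it departs.
ONs⁻: pKₐ(p-O₂NC₆H₄SO₃H) ≈ -3.5
nitrate: pKₐ(HNO₃) ≈ -1.3
p-O₂N–C₆H₄–COO⁻: pKₐ(p-nitrobenzoic acid) ≈ 3.4
hydrosulfide (HS⁻): pKₐ(H₂S) ≈ 7
phenoxide: pKₐ(C₆H₅OH (phenol)) ≈ 10
Reversing gives the worst-to-best order requested.

phenoxide < hydrosulfide (HS⁻) < p-O₂N–C₆H₄–COO⁻ < nitrate < ONs⁻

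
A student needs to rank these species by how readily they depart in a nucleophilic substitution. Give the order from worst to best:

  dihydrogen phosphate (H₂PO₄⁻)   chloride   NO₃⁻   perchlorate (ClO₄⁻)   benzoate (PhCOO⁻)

benzoate (PhCOO⁻) < dihydrogen phosphate (H₂PO₄⁻) < NO₃⁻ < chloride < perchlorate (ClO₄⁻)

Leaving-group ability tracks the stability of the departed species; conjugate-acid pKₐ is the usual yardstick (lower pKₐ → better LG).
perchlorate (ClO₄⁻): pKₐ(HClO₄) ≈ -10 — extremely weak base; rarely used for safety reasons
chloride: pKₐ(HCl) ≈ -7
NO₃⁻: pKₐ(HNO₃) ≈ -1.3 — resonance-delocalised over three oxygens
dihydrogen phosphate (H₂PO₄⁻): pKₐ(H₃PO₄) ≈ 2.1 — moderate base; biological leaving group after further activation
benzoate (PhCOO⁻): pKₐ(C₆H₅COOH) ≈ 4.2
Reversing gives the worst-to-best order requested.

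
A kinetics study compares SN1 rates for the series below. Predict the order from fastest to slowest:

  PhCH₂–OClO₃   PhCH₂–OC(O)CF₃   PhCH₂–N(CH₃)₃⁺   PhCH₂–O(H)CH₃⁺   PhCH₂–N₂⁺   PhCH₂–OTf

PhCH₂–N₂⁺ > PhCH₂–OTf > PhCH₂–OClO₃ > PhCH₂–O(H)CH₃⁺ > PhCH₂–OC(O)CF₃ > PhCH₂–N(CH₃)₃⁺

The skeletons are identical, so relative rate is governed entirely by leaving-group ability.
Rank by basicity of the departing species: weakest base leaves most easily.
PhCH₂–N₂⁺ loses N₂: no meaningful conjugate acid; N₂ departs as an exceptionally stable neutral molecule
PhCH₂–OTf loses OTf⁻: pKₐ(CF₃SO₃H (triflic acid)) ≈ -14
PhCH₂–OClO₃ loses ClO₄⁻: pKₐ(HClO₄) ≈ -10
PhCH₂–O(H)CH₃⁺ loses R'OH: pKₐ(R'OH₂⁺) ≈ -2.4
PhCH₂–OC(O)CF₃ loses CF₃COO⁻: pKₐ(CF₃COOH) ≈ 0.2
PhCH₂–N(CH₃)₃⁺ loses NR'₃: pKₐ(R'₃NH⁺) ≈ 10.7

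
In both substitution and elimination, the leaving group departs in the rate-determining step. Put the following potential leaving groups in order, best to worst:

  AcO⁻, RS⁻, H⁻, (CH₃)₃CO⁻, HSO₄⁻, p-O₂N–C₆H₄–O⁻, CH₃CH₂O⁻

HSO₄⁻ > AcO⁻ > p-O₂N–C₆H₄–O⁻ > RS⁻ > CH₃CH₂O⁻ > (CH₃)₃CO⁻ > H⁻

Leaving-group ability tracks the stability of the departed species; conjugate-acid pKₐ is the usual yardstick (lower pKₐ → better LG).
HSO₄⁻: pKₐ(H₂SO₄) ≈ -3 — conjugate base of a strong mineral acid
AcO⁻: pKₐ(CH₃COOH) ≈ 4.8 — resonance-stabilised but still a weak base
p-O₂N–C₆H₄–O⁻: pKₐ(p-nitrophenol) ≈ 7.2 — nitro group delocalises the charge; the classic chromogenic LG
RS⁻: pKₐ(RSH (a thiol)) ≈ 10.5
CH₃CH₂O⁻: pKₐ(CH₃CH₂OH) ≈ 16
(CH₃)₃CO⁻: pKₐ(t-BuOH) ≈ 18
H⁻: pKₐ(H₂) ≈ 36 — extremely strong base; leaves only in special hydride-transfer contexts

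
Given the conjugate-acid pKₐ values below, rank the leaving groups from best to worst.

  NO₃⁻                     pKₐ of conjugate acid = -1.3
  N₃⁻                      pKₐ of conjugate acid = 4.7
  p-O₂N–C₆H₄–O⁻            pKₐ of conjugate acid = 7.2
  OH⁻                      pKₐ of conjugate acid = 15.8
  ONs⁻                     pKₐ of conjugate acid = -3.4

Lower conjugate-acid pKₐ ⇒ weaker base ⇒ better leaving group.
Sorting by the given values: ONs⁻ (-3.4), NO₃⁻ (-1.3), N₃⁻ (4.7), p-O₂N–C₆H₄–O⁻ (7.2), OH⁻ (15.8).

ONs⁻ > NO₃⁻ > N₃⁻ > p-O₂N–C₆H₄–O⁻ > OH⁻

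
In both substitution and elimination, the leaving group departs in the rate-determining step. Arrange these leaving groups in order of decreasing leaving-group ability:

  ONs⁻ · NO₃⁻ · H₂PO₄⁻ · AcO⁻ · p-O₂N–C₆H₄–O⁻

ONs⁻ > NO₃⁻ > H₂PO₄⁻ > AcO⁻ > p-O₂N–C₆H₄–O⁻

Leaving-group ability tracks the stability of the departed species; conjugate-acid pKₐ is the usual yardstick (lower pKₐ → better LG).
ONs⁻: pKₐ(p-O₂NC₆H₄SO₃H) ≈ -3.5 — p-nitro group further stabilises the sulfonate
NO₃⁻: pKₐ(HNO₃) ≈ -1.3
H₂PO₄⁻: pKₐ(H₃PO₄) ≈ 2.1
AcO⁻: pKₐ(CH₃COOH) ≈ 4.8
p-O₂N–C₆H₄–O⁻: pKₐ(p-nitrophenol) ≈ 7.2 — nitro group delocalises the charge; the classic chromogenic LG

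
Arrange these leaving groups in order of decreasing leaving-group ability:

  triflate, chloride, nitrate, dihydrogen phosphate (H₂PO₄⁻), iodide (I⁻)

A good leaving group is a weak base: the lower the pKₐ of its conjugate acid, the more readily it departs.
triflate: pKₐ(CF₃SO₃H (triflic acid)) ≈ -14
iodide (I⁻): pKₐ(HI) ≈ -10
chloride: pKₐ(HCl) ≈ -7
nitrate: pKₐ(HNO₃) ≈ -1.3
dihydrogen phosphate (H₂PO₄⁻): pKₐ(H₃PO₄) ≈ 2.1

triflate > iodide (I⁻) > chloride > nitrate > dihydrogen phosphate (H₂PO₄⁻)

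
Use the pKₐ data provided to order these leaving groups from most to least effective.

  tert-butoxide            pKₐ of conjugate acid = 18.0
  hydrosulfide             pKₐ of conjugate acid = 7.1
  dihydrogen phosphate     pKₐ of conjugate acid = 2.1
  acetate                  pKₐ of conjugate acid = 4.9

dihydrogen phosphate > acetate > hydrosulfide > tert-butoxide

Lower conjugate-acid pKₐ ⇒ weaker base ⇒ better leaving group.
Sorting by the given values: dihydrogen phosphate (2.1), acetate (4.9), hydrosulfide (7.1), tert-butoxide (18.0).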